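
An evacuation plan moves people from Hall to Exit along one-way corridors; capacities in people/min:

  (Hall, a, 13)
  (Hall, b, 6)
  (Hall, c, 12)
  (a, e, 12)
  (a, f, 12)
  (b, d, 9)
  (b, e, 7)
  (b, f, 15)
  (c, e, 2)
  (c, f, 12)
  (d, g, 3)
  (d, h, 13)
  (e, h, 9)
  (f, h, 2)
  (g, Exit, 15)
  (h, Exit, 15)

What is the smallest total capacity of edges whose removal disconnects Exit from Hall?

Augment Hall→a→e→h→Exit: bottleneck 9, flow now 9.
Augment Hall→a→f→h→Exit: bottleneck 2, flow now 11.
Augment Hall→b→d→g→Exit: bottleneck 3, flow now 14.
Augment Hall→b→d→h→Exit: bottleneck 3, flow now 17.
No augmenting path remains; maximum flow = 17.
By max-flow min-cut, the minimum cut capacity equals the max flow.
In the residual graph, reachable from Hall: {Hall, a, c, e, f}.
Min-cut edges: Hall→b (6), e→h (9), f→h (2); capacity 6 + 9 + 2 = 17.

17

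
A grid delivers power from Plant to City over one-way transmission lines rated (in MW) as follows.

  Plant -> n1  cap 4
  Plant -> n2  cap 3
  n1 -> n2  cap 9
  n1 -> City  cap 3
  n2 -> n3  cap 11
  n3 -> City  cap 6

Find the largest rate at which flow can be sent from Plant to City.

Augment Plant→n1→City: bottleneck 3, flow now 3.
Augment Plant→n2→n3→City: bottleneck 3, flow now 6.
Augment Plant→n1→n2→n3→City: bottleneck 1, flow now 7.
No augmenting path remains; maximum flow = 7.
In the residual graph, reachable from Plant: {Plant}.
Min-cut edges: Plant→n1 (4), Plant→n2 (3); capacity 4 + 3 = 7.
This cut is saturated, so no flow can exceed 7.

7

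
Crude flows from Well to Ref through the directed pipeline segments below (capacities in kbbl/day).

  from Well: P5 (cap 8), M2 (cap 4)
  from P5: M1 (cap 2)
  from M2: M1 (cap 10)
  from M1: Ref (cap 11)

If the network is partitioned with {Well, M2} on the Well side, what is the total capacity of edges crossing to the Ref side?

Edges leaving {Well, M2}: Well→P5 (8), M2→M1 (10).
Cut capacity = 8 + 10 = 18.

18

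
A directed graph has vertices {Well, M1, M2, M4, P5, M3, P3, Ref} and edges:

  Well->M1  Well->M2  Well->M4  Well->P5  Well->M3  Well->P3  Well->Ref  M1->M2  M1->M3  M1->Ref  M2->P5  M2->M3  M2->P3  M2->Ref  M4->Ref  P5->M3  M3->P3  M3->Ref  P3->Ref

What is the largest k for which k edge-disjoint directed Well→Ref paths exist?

6

Assign every edge capacity 1; by Menger, the answer equals the max flow.
Path Well→Ref (+1); total 1.
Path Well→M1→Ref (+1); total 2.
Path Well→M2→Ref (+1); total 3.
Path Well→M4→Ref (+1); total 4.
Path Well→M3→Ref (+1); total 5.
Path Well→P3→Ref (+1); total 6.
No residual Well→Ref path; max flow = 6.
Certifying cut of size 6: {M3→Ref, P3→Ref, Well→M1, Well→M2, Well→M4, Well→Ref}.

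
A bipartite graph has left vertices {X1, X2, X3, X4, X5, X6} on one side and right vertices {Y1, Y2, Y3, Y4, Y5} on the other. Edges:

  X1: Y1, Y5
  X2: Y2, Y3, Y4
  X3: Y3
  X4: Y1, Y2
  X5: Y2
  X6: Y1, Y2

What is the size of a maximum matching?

Unit-capacity flow: source→left, listed edges, right→sink; max matching = max flow.
Augmenting path X1→Y1 (+1); matched 1.
Augmenting path X2→Y2 (+1); matched 2.
Augmenting path X3→Y3 (+1); matched 3.
Augmenting path X4→Y1→X1→Y5 (+1); matched 4.
Augmenting path X5→Y2→X2→Y4 (+1); matched 5.
No augmenting path remains; maximum matching = 5.
König certificate: {X1, X2, X3, Y1, Y2} is a vertex cover of size 5 (every listed pair touches it), so no matching can be larger.

5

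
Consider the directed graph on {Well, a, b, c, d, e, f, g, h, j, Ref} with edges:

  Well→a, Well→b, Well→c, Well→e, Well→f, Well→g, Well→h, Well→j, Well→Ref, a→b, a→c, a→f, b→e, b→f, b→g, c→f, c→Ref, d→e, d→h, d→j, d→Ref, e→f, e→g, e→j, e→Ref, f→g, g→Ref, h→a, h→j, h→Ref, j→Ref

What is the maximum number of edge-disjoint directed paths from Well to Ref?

6

Assign every edge capacity 1; by Menger, the answer equals the max flow.
Path Well→Ref (+1); total 1.
Path Well→c→Ref (+1); total 2.
Path Well→e→Ref (+1); total 3.
Path Well→g→Ref (+1); total 4.
Path Well→h→Ref (+1); total 5.
Path Well→j→Ref (+1); total 6.
No residual Well→Ref path; max flow = 6.
Certifying cut of size 6: {Well→Ref, Well→h, c→Ref, e→Ref, g→Ref, j→Ref}.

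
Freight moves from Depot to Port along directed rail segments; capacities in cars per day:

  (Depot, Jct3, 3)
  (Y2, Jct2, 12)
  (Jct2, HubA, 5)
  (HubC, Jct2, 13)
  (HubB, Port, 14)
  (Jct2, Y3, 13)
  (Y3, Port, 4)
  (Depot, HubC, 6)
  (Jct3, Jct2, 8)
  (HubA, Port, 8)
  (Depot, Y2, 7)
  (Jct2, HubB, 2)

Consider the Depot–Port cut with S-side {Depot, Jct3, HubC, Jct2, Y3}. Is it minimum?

No — its capacity is 18, but the minimum cut has capacity 11.

Given cut capacity: 7 + 5 + 2 + 4 = 18.
Augment Depot→Jct3→Jct2→HubA→Port: bottleneck 3, flow now 3.
Augment Depot→HubC→Jct2→HubA→Port: bottleneck 2, flow now 5.
Augment Depot→HubC→Jct2→Y3→Port: bottleneck 4, flow now 9.
Augment Depot→Y2→Jct2→HubB→Port: bottleneck 2, flow now 11.
No augmenting path remains; maximum flow = 11.
In the residual graph, reachable from Depot: {Depot, Jct3, HubC, Y2, Jct2, Y3}.
Min-cut edges: Jct2→HubA (5), Jct2→HubB (2), Y3→Port (4); capacity 5 + 2 + 4 = 11.
Cut capacity 18 exceeds the max flow 11, so it is not minimum.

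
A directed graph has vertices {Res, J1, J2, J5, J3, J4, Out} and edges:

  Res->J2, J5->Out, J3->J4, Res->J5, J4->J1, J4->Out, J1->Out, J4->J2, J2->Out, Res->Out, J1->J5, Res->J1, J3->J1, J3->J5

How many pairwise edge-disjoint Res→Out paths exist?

4

Assign every edge capacity 1; by Menger, the answer equals the max flow.
Path Res→Out (+1); total 1.
Path Res→J1→Out (+1); total 2.
Path Res→J2→Out (+1); total 3.
Path Res→J5→Out (+1); total 4.
No residual Res→Out path; max flow = 4.
Certifying cut of size 4: {Res→J1, Res→J2, Res→J5, Res→Out}.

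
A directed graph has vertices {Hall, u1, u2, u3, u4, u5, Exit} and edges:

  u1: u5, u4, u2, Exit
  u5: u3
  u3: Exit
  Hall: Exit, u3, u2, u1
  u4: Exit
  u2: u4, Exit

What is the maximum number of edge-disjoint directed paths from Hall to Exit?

Assign every edge capacity 1; by Menger, the answer equals the max flow.
Path Hall→Exit (+1); total 1.
Path Hall→u1→Exit (+1); total 2.
Path Hall→u2→Exit (+1); total 3.
Path Hall→u3→Exit (+1); total 4.
No residual Hall→Exit path; max flow = 4.
Certifying cut of size 4: {Hall→Exit, Hall→u1, Hall→u2, Hall→u3}.

4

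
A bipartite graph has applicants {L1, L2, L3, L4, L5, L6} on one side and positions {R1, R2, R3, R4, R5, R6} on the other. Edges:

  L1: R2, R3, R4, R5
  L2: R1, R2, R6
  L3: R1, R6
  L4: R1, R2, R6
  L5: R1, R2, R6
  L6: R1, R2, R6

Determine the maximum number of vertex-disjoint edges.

Unit-capacity flow: source→left, listed edges, right→sink; max matching = max flow.
Augmenting path L1→R2 (+1); matched 1.
Augmenting path L2→R1 (+1); matched 2.
Augmenting path L3→R6 (+1); matched 3.
Augmenting path L4→R2→L1→R3 (+1); matched 4.
No augmenting path remains; maximum matching = 4.
König certificate: {L1, R1, R2, R6} is a vertex cover of size 4 (every listed pair touches it), so no matching can be larger.

4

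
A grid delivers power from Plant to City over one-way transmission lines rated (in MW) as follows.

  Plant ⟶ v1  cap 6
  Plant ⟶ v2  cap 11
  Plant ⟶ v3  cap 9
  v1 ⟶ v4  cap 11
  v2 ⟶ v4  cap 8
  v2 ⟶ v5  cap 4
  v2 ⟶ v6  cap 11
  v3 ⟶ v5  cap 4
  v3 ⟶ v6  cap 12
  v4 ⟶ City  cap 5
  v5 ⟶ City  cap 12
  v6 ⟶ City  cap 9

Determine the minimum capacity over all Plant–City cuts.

Augment Plant→v1→v4→City: bottleneck 5, flow now 5.
Augment Plant→v2→v5→City: bottleneck 4, flow now 9.
Augment Plant→v2→v6→City: bottleneck 7, flow now 16.
Augment Plant→v3→v5→City: bottleneck 4, flow now 20.
Augment Plant→v3→v6→City: bottleneck 2, flow now 22.
No augmenting path remains; maximum flow = 22.
By max-flow min-cut, the minimum cut capacity equals the max flow.
In the residual graph, reachable from Plant: {Plant, v1, v2, v3, v4, v6}.
Min-cut edges: v2→v5 (4), v3→v5 (4), v4→City (5), v6→City (9); capacity 4 + 4 + 5 + 9 = 22.

22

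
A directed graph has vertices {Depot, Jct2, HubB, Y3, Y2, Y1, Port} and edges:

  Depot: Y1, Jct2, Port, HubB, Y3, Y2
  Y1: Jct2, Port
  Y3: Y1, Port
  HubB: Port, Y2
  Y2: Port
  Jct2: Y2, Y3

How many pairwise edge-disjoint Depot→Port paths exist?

5

Assign every edge capacity 1; by Menger, the answer equals the max flow.
Path Depot→Port (+1); total 1.
Path Depot→HubB→Port (+1); total 2.
Path Depot→Y3→Port (+1); total 3.
Path Depot→Y2→Port (+1); total 4.
Path Depot→Y1→Port (+1); total 5.
No residual Depot→Port path; max flow = 5.
Certifying cut of size 5: {Depot→HubB, Depot→Port, Y1→Port, Y2→Port, Y3→Port}.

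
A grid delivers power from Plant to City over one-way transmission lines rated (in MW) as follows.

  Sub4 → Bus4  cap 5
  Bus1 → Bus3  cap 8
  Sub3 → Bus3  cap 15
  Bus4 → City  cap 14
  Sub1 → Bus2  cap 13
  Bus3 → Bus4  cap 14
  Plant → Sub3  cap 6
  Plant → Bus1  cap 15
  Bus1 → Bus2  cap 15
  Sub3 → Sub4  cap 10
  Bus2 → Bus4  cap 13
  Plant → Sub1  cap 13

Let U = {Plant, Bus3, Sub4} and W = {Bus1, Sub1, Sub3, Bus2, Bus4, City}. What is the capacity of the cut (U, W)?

53

Edges leaving {Plant, Bus3, Sub4}: Plant→Bus1 (15), Plant→Sub1 (13), Plant→Sub3 (6), Bus3→Bus4 (14), Sub4→Bus4 (5).
Cut capacity = 15 + 13 + 6 + 14 + 5 = 53.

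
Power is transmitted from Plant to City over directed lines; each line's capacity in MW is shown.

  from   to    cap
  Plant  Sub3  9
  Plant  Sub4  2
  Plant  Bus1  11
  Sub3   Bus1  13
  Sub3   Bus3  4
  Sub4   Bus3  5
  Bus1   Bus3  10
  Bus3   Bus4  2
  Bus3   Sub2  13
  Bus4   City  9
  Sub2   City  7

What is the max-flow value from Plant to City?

Augment Plant→Sub3→Bus3→Bus4→City: bottleneck 2, flow now 2.
Augment Plant→Sub3→Bus3→Sub2→City: bottleneck 2, flow now 4.
Augment Plant→Sub4→Bus3→Sub2→City: bottleneck 2, flow now 6.
Augment Plant→Bus1→Bus3→Sub2→City: bottleneck 3, flow now 9.
No augmenting path remains; maximum flow = 9.
In the residual graph, reachable from Plant: {Plant, Sub3, Sub4, Bus1, Bus3, Sub2}.
Min-cut edges: Bus3→Bus4 (2), Sub2→City (7); capacity 2 + 7 = 9.
This cut is saturated, so no flow can exceed 9.

9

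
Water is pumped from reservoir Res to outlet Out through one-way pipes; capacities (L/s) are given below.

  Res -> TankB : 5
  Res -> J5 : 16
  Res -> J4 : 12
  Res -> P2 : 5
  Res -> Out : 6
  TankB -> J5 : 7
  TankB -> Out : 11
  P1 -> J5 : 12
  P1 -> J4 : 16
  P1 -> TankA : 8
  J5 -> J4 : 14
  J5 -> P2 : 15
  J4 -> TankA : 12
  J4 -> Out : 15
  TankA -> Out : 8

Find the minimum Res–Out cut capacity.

Augment Res→Out: bottleneck 6, flow now 6.
Augment Res→TankB→Out: bottleneck 5, flow now 11.
Augment Res→J4→Out: bottleneck 12, flow now 23.
Augment Res→J5→J4→Out: bottleneck 3, flow now 26.
Augment Res→J5→J4→TankA→Out: bottleneck 8, flow now 34.
No augmenting path remains; maximum flow = 34.
By max-flow min-cut, the minimum cut capacity equals the max flow.
In the residual graph, reachable from Res: {Res, J5, J4, P2, TankA}.
Min-cut edges: Res→TankB (5), Res→Out (6), J4→Out (15), TankA→Out (8); capacity 5 + 6 + 15 + 8 = 34.

34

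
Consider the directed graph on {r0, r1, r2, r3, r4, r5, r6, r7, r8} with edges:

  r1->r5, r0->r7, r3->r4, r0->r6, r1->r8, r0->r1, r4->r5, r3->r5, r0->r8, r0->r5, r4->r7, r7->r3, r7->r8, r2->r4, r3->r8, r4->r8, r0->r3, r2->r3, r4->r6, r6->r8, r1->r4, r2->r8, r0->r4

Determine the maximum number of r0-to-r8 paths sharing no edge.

Assign every edge capacity 1; by Menger, the answer equals the max flow.
Path r0→r8 (+1); total 1.
Path r0→r1→r8 (+1); total 2.
Path r0→r3→r8 (+1); total 3.
Path r0→r4→r8 (+1); total 4.
Path r0→r6→r8 (+1); total 5.
Path r0→r7→r8 (+1); total 6.
No residual r0→r8 path; max flow = 6.
Certifying cut of size 6: {r0→r1, r0→r3, r0→r4, r0→r6, r0→r7, r0→r8}.

6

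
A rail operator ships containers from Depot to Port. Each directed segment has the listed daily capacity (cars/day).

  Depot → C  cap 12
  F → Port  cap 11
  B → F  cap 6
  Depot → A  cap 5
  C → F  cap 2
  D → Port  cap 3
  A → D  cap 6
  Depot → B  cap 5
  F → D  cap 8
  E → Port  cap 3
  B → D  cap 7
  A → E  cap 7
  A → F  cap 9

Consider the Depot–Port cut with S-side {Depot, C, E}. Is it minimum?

No — its capacity is 15, but the minimum cut has capacity 12.

Given cut capacity: 5 + 5 + 2 + 3 = 15.
Augment Depot→A→D→Port: bottleneck 3, flow now 3.
Augment Depot→A→E→Port: bottleneck 2, flow now 5.
Augment Depot→B→F→Port: bottleneck 5, flow now 10.
Augment Depot→C→F→Port: bottleneck 2, flow now 12.
No augmenting path remains; maximum flow = 12.
In the residual graph, reachable from Depot: {Depot, C}.
Min-cut edges: Depot→A (5), Depot→B (5), C→F (2); capacity 5 + 5 + 2 = 12.
Cut capacity 15 exceeds the max flow 12, so it is not minimum.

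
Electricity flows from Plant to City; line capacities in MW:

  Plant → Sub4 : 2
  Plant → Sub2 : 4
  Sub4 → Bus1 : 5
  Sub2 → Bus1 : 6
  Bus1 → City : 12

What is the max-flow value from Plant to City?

Augment Plant→Sub4→Bus1→City: bottleneck 2, flow now 2.
Augment Plant→Sub2→Bus1→City: bottleneck 4, flow now 6.
No augmenting path remains; maximum flow = 6.
In the residual graph, reachable from Plant: {Plant}.
Min-cut edges: Plant→Sub4 (2), Plant→Sub2 (4); capacity 2 + 4 = 6.
This cut is saturated, so no flow can exceed 6.

6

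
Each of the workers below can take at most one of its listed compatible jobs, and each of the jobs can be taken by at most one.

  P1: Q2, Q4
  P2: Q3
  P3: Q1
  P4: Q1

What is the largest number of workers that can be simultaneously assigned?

3

Unit-capacity flow: source→left, listed edges, right→sink; max matching = max flow.
Augmenting path P1→Q2 (+1); matched 1.
Augmenting path P2→Q3 (+1); matched 2.
Augmenting path P3→Q1 (+1); matched 3.
No augmenting path remains; maximum matching = 3.
König certificate: {P1, P2, Q1} is a vertex cover of size 3 (every listed pair touches it), so no matching can be larger.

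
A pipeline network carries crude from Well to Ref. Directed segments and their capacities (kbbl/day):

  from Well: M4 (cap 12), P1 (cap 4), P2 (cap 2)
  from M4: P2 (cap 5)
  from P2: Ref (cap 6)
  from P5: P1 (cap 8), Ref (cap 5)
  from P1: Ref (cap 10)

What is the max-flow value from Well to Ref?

Augment Well→P2→Ref: bottleneck 2, flow now 2.
Augment Well→P1→Ref: bottleneck 4, flow now 6.
Augment Well→M4→P2→Ref: bottleneck 4, flow now 10.
No augmenting path remains; maximum flow = 10.
In the residual graph, reachable from Well: {Well, M4, P2}.
Min-cut edges: Well→P1 (4), P2→Ref (6); capacity 4 + 6 = 10.
This cut is saturated, so no flow can exceed 10.

10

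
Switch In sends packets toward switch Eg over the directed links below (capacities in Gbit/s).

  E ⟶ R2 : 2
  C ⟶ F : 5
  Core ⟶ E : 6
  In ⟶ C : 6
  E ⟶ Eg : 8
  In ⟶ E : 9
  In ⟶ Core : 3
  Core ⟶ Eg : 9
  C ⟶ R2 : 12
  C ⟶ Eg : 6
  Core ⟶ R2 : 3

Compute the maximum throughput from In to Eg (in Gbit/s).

Augment In→C→Eg: bottleneck 6, flow now 6.
Augment In→Core→Eg: bottleneck 3, flow now 9.
Augment In→E→Eg: bottleneck 8, flow now 17.
No augmenting path remains; maximum flow = 17.
In the residual graph, reachable from In: {In, E, R2}.
Min-cut edges: In→C (6), In→Core (3), E→Eg (8); capacity 6 + 3 + 8 = 17.
This cut is saturated, so no flow can exceed 17.

17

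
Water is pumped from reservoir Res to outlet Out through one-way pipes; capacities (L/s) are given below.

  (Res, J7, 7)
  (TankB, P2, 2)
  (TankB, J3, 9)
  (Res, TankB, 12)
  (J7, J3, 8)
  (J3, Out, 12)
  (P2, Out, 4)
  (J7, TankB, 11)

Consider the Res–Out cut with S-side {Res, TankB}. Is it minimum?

Given cut capacity: 7 + 2 + 9 = 18.
Augment Res→TankB→P2→Out: bottleneck 2, flow now 2.
Augment Res→TankB→J3→Out: bottleneck 9, flow now 11.
Augment Res→J7→J3→Out: bottleneck 3, flow now 14.
No augmenting path remains; maximum flow = 14.
In the residual graph, reachable from Res: {Res, TankB, J7, J3}.
Min-cut edges: TankB→P2 (2), J3→Out (12); capacity 2 + 12 = 14.
Cut capacity 18 exceeds the max flow 14, so it is not minimum.

No — its capacity is 18, but the minimum cut has capacity 14.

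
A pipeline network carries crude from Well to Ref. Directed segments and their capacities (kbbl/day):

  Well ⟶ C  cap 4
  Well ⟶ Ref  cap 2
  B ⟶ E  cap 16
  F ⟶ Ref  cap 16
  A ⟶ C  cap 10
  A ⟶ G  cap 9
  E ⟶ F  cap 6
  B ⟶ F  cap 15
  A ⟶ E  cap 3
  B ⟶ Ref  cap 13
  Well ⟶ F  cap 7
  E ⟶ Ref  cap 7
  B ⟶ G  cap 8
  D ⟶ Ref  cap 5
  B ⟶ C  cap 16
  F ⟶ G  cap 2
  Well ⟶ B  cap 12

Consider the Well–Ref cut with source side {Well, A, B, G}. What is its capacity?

86

Edges leaving {Well, A, B, G}: Well→C (4), Well→F (7), Well→Ref (2), A→C (10), A→E (3), B→C (16), B→E (16), B→F (15), B→Ref (13).
Cut capacity = 4 + 7 + 2 + 10 + 3 + 16 + 16 + 15 + 13 = 86.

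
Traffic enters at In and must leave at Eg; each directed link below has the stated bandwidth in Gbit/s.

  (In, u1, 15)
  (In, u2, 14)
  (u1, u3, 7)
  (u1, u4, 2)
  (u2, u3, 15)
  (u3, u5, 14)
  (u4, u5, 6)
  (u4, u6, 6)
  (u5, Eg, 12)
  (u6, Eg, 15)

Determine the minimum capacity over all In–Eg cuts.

14

Augment In→u1→u3→u5→Eg: bottleneck 7, flow now 7.
Augment In→u1→u4→u5→Eg: bottleneck 2, flow now 9.
Augment In→u2→u3→u5→Eg: bottleneck 3, flow now 12.
Augment In→u2→u3→u5→u4→u6→Eg: bottleneck 2, flow now 14. (uses reverse residual edge)
No augmenting path remains; maximum flow = 14.
By max-flow min-cut, the minimum cut capacity equals the max flow.
In the residual graph, reachable from In: {In, u1, u2, u3, u5}.
Min-cut edges: u1→u4 (2), u5→Eg (12); capacity 2 + 12 = 14.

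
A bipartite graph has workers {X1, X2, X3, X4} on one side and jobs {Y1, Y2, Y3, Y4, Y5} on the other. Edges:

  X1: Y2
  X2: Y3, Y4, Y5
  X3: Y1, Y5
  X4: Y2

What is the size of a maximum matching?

Unit-capacity flow: source→left, listed edges, right→sink; max matching = max flow.
Augmenting path X1→Y2 (+1); matched 1.
Augmenting path X2→Y3 (+1); matched 2.
Augmenting path X3→Y1 (+1); matched 3.
No augmenting path remains; maximum matching = 3.
König certificate: {X2, X3, Y2} is a vertex cover of size 3 (every listed pair touches it), so no matching can be larger.

3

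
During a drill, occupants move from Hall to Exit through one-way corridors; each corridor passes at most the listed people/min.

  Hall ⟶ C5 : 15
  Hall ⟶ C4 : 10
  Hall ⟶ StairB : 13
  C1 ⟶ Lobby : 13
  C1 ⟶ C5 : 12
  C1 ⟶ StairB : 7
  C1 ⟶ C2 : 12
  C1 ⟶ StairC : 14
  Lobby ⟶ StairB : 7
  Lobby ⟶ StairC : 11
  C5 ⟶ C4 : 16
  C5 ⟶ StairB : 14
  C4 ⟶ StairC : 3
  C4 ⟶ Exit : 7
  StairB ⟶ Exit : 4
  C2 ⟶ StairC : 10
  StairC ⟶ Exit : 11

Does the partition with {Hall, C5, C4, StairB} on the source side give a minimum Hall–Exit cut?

Given cut capacity: 3 + 7 + 4 = 14.
Augment Hall→C4→Exit: bottleneck 7, flow now 7.
Augment Hall→StairB→Exit: bottleneck 4, flow now 11.
Augment Hall→C4→StairC→Exit: bottleneck 3, flow now 14.
No augmenting path remains; maximum flow = 14.
Cut capacity 14 equals the max flow, so it is a minimum cut.

Yes — it is a minimum cut (capacity 14).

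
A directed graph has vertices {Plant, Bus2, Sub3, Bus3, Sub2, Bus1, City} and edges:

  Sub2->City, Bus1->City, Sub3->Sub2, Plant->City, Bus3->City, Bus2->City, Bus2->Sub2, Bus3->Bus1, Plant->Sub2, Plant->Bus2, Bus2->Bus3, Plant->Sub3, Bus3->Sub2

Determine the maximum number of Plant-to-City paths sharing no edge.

3

Assign every edge capacity 1; by Menger, the answer equals the max flow.
Path Plant→City (+1); total 1.
Path Plant→Bus2→City (+1); total 2.
Path Plant→Sub2→City (+1); total 3.
No residual Plant→City path; max flow = 3.
Certifying cut of size 3: {Plant→Bus2, Plant→City, Sub2→City}.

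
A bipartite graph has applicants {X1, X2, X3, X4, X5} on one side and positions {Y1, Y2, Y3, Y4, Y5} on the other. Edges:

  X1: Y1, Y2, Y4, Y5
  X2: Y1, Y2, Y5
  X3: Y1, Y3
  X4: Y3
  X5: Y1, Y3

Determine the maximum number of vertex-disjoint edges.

Unit-capacity flow: source→left, listed edges, right→sink; max matching = max flow.
Augmenting path X1→Y1 (+1); matched 1.
Augmenting path X2→Y2 (+1); matched 2.
Augmenting path X3→Y3 (+1); matched 3.
Augmenting path X5→Y1→X1→Y4 (+1); matched 4.
No augmenting path remains; maximum matching = 4.
König certificate: {X1, X2, Y1, Y3} is a vertex cover of size 4 (every listed pair touches it), so no matching can be larger.

4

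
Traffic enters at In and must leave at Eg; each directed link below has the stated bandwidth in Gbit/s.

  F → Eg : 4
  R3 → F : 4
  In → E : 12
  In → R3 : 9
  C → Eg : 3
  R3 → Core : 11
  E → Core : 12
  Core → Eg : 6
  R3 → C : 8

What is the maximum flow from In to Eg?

Augment In→R3→C→Eg: bottleneck 3, flow now 3.
Augment In→R3→F→Eg: bottleneck 4, flow now 7.
Augment In→R3→Core→Eg: bottleneck 2, flow now 9.
Augment In→E→Core→Eg: bottleneck 4, flow now 13.
No augmenting path remains; maximum flow = 13.
In the residual graph, reachable from In: {In, R3, E, C, Core}.
Min-cut edges: R3→F (4), C→Eg (3), Core→Eg (6); capacity 4 + 3 + 6 = 13.
This cut is saturated, so no flow can exceed 13.

13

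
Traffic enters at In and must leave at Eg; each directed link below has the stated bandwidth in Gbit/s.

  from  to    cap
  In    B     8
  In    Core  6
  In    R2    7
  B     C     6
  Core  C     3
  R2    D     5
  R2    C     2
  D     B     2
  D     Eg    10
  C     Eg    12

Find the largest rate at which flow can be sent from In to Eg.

16

Augment In→B→C→Eg: bottleneck 6, flow now 6.
Augment In→Core→C→Eg: bottleneck 3, flow now 9.
Augment In→R2→D→Eg: bottleneck 5, flow now 14.
Augment In→R2→C→Eg: bottleneck 2, flow now 16.
No augmenting path remains; maximum flow = 16.
In the residual graph, reachable from In: {In, B, Core}.
Min-cut edges: In→R2 (7), B→C (6), Core→C (3); capacity 7 + 6 + 3 = 16.
This cut is saturated, so no flow can exceed 16.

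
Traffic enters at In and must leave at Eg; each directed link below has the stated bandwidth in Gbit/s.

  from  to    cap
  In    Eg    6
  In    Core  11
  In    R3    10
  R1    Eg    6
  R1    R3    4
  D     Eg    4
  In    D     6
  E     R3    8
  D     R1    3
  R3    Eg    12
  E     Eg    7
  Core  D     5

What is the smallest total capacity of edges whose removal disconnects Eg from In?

Augment In→Eg: bottleneck 6, flow now 6.
Augment In→D→Eg: bottleneck 4, flow now 10.
Augment In→R3→Eg: bottleneck 10, flow now 20.
Augment In→D→R1→Eg: bottleneck 2, flow now 22.
Augment In→Core→D→R1→Eg: bottleneck 1, flow now 23.
No augmenting path remains; maximum flow = 23.
By max-flow min-cut, the minimum cut capacity equals the max flow.
In the residual graph, reachable from In: {In, Core, D}.
Min-cut edges: In→R3 (10), In→Eg (6), D→R1 (3), D→Eg (4); capacity 10 + 6 + 3 + 4 = 23.

23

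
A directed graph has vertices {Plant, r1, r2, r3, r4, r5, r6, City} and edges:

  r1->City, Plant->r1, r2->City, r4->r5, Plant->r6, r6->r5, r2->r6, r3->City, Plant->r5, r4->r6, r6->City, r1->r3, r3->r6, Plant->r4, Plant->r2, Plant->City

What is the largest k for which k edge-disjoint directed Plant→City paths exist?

4

Assign every edge capacity 1; by Menger, the answer equals the max flow.
Path Plant→City (+1); total 1.
Path Plant→r1→City (+1); total 2.
Path Plant→r2→City (+1); total 3.
Path Plant→r6→City (+1); total 4.
No residual Plant→City path; max flow = 4.
Certifying cut of size 4: {Plant→City, Plant→r1, Plant→r2, r6→City}.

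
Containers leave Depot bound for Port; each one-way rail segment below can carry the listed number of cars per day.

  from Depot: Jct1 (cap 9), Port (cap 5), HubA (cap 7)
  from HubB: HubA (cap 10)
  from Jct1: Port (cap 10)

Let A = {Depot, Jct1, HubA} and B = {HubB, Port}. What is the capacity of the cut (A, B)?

Edges leaving {Depot, Jct1, HubA}: Depot→Port (5), Jct1→Port (10).
Cut capacity = 5 + 10 = 15.

15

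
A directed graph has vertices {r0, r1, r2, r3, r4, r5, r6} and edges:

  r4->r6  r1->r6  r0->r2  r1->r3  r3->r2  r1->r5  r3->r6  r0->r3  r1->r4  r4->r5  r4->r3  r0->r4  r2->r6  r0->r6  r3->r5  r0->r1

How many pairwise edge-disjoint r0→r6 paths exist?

5

Assign every edge capacity 1; by Menger, the answer equals the max flow.
Path r0→r6 (+1); total 1.
Path r0→r1→r6 (+1); total 2.
Path r0→r2→r6 (+1); total 3.
Path r0→r3→r6 (+1); total 4.
Path r0→r4→r6 (+1); total 5.
No residual r0→r6 path; max flow = 5.
Certifying cut of size 5: {r0→r1, r0→r2, r0→r3, r0→r4, r0→r6}.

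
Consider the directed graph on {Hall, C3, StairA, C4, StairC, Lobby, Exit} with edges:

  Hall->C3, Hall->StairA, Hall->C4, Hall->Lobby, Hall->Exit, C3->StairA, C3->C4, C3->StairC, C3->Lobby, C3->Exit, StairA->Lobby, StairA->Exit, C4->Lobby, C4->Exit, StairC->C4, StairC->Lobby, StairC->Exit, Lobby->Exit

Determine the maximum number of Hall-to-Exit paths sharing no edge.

Assign every edge capacity 1; by Menger, the answer equals the max flow.
Path Hall→Exit (+1); total 1.
Path Hall→C3→Exit (+1); total 2.
Path Hall→StairA→Exit (+1); total 3.
Path Hall→C4→Exit (+1); total 4.
Path Hall→Lobby→Exit (+1); total 5.
No residual Hall→Exit path; max flow = 5.
Certifying cut of size 5: {Hall→C3, Hall→C4, Hall→Exit, Hall→Lobby, Hall→StairA}.

5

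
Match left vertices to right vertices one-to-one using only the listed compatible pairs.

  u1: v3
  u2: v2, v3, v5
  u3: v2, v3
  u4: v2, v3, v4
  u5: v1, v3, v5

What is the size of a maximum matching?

Unit-capacity flow: source→left, listed edges, right→sink; max matching = max flow.
Augmenting path u1→v3 (+1); matched 1.
Augmenting path u2→v2 (+1); matched 2.
Augmenting path u4→v4 (+1); matched 3.
Augmenting path u5→v1 (+1); matched 4.
Augmenting path u3→v2→u2→v5 (+1); matched 5.
No augmenting path remains; maximum matching = 5.
König certificate: {u1, u2, u3, u4, u5} is a vertex cover of size 5 (every listed pair touches it), so no matching can be larger.

5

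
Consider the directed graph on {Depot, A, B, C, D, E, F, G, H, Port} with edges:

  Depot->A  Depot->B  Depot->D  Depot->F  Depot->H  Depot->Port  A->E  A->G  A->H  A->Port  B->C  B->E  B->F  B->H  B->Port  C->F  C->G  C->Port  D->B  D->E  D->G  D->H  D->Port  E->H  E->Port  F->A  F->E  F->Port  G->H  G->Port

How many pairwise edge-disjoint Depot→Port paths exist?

Assign every edge capacity 1; by Menger, the answer equals the max flow.
Path Depot→Port (+1); total 1.
Path Depot→A→Port (+1); total 2.
Path Depot→B→Port (+1); total 3.
Path Depot→D→Port (+1); total 4.
Path Depot→F→Port (+1); total 5.
No residual Depot→Port path; max flow = 5.
Certifying cut of size 5: {Depot→A, Depot→B, Depot→D, Depot→F, Depot→Port}.

5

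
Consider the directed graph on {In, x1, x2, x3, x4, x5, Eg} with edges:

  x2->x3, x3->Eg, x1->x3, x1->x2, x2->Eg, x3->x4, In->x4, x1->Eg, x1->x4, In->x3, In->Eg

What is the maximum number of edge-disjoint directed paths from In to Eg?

Assign every edge capacity 1; by Menger, the answer equals the max flow.
Path In→Eg (+1); total 1.
Path In→x3→Eg (+1); total 2.
No residual In→Eg path; max flow = 2.
Certifying cut of size 2: {In→Eg, In→x3}.

2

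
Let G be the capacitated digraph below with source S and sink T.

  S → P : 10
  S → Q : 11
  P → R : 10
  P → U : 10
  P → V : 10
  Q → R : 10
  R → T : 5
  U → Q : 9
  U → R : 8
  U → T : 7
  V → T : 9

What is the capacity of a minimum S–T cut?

Augment S→P→R→T: bottleneck 5, flow now 5.
Augment S→P→U→T: bottleneck 5, flow now 10.
Augment S→Q→R→P→U→T: bottleneck 2, flow now 12. (uses reverse residual edge)
Augment S→Q→R→P→V→T: bottleneck 3, flow now 15. (uses reverse residual edge)
No augmenting path remains; maximum flow = 15.
By max-flow min-cut, the minimum cut capacity equals the max flow.
In the residual graph, reachable from S: {S, Q, R}.
Min-cut edges: S→P (10), R→T (5); capacity 10 + 5 = 15.

15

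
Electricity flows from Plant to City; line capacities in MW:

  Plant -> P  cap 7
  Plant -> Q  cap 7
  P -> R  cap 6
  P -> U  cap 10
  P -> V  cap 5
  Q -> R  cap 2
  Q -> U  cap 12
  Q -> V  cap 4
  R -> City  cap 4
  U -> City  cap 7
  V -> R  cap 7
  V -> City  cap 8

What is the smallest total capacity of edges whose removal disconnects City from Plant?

14

Augment Plant→P→R→City: bottleneck 4, flow now 4.
Augment Plant→P→U→City: bottleneck 3, flow now 7.
Augment Plant→Q→U→City: bottleneck 4, flow now 11.
Augment Plant→Q→V→City: bottleneck 3, flow now 14.
No augmenting path remains; maximum flow = 14.
By max-flow min-cut, the minimum cut capacity equals the max flow.
In the residual graph, reachable from Plant: {Plant}.
Min-cut edges: Plant→P (7), Plant→Q (7); capacity 7 + 7 = 14.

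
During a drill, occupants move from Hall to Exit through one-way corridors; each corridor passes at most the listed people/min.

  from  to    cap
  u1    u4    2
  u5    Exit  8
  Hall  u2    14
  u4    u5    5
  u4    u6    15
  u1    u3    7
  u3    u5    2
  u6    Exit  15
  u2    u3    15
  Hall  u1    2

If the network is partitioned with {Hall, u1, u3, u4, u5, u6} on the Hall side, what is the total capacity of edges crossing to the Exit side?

37

Edges leaving {Hall, u1, u3, u4, u5, u6}: Hall→u2 (14), u5→Exit (8), u6→Exit (15).
Cut capacity = 14 + 8 + 15 = 37.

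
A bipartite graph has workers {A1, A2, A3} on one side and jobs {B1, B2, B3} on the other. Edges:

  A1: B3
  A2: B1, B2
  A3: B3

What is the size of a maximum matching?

2

Unit-capacity flow: source→left, listed edges, right→sink; max matching = max flow.
Augmenting path A1→B3 (+1); matched 1.
Augmenting path A2→B1 (+1); matched 2.
No augmenting path remains; maximum matching = 2.
König certificate: {A2, B3} is a vertex cover of size 2 (every listed pair touches it), so no matching can be larger.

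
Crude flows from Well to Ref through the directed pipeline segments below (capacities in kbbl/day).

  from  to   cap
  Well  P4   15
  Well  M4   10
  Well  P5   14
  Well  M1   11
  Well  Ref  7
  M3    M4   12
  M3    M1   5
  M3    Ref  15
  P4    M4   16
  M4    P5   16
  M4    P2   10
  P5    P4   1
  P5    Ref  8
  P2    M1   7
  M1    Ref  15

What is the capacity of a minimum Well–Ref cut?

30

Augment Well→Ref: bottleneck 7, flow now 7.
Augment Well→P5→Ref: bottleneck 8, flow now 15.
Augment Well→M1→Ref: bottleneck 11, flow now 26.
Augment Well→M4→P2→M1→Ref: bottleneck 4, flow now 30.
No augmenting path remains; maximum flow = 30.
By max-flow min-cut, the minimum cut capacity equals the max flow.
In the residual graph, reachable from Well: {Well, P4, M4, P5, P2, M1}.
Min-cut edges: Well→Ref (7), P5→Ref (8), M1→Ref (15); capacity 7 + 8 + 15 = 30.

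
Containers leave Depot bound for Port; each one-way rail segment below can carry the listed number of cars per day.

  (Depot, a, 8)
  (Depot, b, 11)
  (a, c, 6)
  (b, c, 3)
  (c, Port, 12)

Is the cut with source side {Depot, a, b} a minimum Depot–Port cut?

Given cut capacity: 6 + 3 = 9.
Augment Depot→a→c→Port: bottleneck 6, flow now 6.
Augment Depot→b→c→Port: bottleneck 3, flow now 9.
No augmenting path remains; maximum flow = 9.
Cut capacity 9 equals the max flow, so it is a minimum cut.

Yes — it is a minimum cut (capacity 9).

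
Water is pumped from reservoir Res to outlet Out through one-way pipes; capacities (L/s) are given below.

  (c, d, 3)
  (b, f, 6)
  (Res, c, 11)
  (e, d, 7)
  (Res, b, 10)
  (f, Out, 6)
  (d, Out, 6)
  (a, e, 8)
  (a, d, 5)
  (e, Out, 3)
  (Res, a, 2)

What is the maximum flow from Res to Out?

11

Augment Res→a→d→Out: bottleneck 2, flow now 2.
Augment Res→b→f→Out: bottleneck 6, flow now 8.
Augment Res→c→d→Out: bottleneck 3, flow now 11.
No augmenting path remains; maximum flow = 11.
In the residual graph, reachable from Res: {Res, b, c}.
Min-cut edges: Res→a (2), b→f (6), c→d (3); capacity 2 + 6 + 3 = 11.
This cut is saturated, so no flow can exceed 11.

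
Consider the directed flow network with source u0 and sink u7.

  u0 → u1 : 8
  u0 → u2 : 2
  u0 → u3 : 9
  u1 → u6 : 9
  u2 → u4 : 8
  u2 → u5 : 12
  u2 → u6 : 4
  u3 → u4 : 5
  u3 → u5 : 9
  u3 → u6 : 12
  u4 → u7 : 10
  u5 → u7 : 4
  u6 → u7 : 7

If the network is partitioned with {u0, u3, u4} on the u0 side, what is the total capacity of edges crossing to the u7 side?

Edges leaving {u0, u3, u4}: u0→u1 (8), u0→u2 (2), u3→u5 (9), u3→u6 (12), u4→u7 (10).
Cut capacity = 8 + 2 + 9 + 12 + 10 = 41.

41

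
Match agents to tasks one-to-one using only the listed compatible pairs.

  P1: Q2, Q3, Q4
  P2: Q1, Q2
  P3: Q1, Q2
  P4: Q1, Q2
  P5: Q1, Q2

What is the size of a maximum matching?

3

Unit-capacity flow: source→left, listed edges, right→sink; max matching = max flow.
Augmenting path P1→Q2 (+1); matched 1.
Augmenting path P2→Q1 (+1); matched 2.
Augmenting path P3→Q2→P1→Q3 (+1); matched 3.
No augmenting path remains; maximum matching = 3.
König certificate: {P1, Q1, Q2} is a vertex cover of size 3 (every listed pair touches it), so no matching can be larger.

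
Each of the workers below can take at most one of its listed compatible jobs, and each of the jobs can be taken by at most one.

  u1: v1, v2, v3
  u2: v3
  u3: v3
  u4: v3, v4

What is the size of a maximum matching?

3

Unit-capacity flow: source→left, listed edges, right→sink; max matching = max flow.
Augmenting path u1→v1 (+1); matched 1.
Augmenting path u2→v3 (+1); matched 2.
Augmenting path u4→v4 (+1); matched 3.
No augmenting path remains; maximum matching = 3.
König certificate: {u1, u4, v3} is a vertex cover of size 3 (every listed pair touches it), so no matching can be larger.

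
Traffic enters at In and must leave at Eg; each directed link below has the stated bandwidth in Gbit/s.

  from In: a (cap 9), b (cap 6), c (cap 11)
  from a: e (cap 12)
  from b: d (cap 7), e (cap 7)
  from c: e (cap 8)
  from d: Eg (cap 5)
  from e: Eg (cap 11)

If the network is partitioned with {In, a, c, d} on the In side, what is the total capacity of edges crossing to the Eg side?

Edges leaving {In, a, c, d}: In→b (6), a→e (12), c→e (8), d→Eg (5).
Cut capacity = 6 + 12 + 8 + 5 = 31.

31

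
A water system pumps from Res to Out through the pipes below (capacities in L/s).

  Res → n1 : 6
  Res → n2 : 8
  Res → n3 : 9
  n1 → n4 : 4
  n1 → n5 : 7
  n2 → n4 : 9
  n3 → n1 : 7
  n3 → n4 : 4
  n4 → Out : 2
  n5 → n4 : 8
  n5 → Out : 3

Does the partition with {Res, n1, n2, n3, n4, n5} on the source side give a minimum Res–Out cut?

Given cut capacity: 2 + 3 = 5.
Augment Res→n1→n4→Out: bottleneck 2, flow now 2.
Augment Res→n1→n5→Out: bottleneck 3, flow now 5.
No augmenting path remains; maximum flow = 5.
Cut capacity 5 equals the max flow, so it is a minimum cut.

Yes — it is a minimum cut (capacity 5).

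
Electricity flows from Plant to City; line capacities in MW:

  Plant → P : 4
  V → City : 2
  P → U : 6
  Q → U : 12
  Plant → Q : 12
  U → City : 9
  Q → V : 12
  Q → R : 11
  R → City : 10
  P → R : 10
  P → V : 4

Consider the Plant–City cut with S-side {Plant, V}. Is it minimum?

No — its capacity is 18, but the minimum cut has capacity 16.

Given cut capacity: 4 + 12 + 2 = 18.
Augment Plant→P→R→City: bottleneck 4, flow now 4.
Augment Plant→Q→R→City: bottleneck 6, flow now 10.
Augment Plant→Q→U→City: bottleneck 6, flow now 16.
No augmenting path remains; maximum flow = 16.
In the residual graph, reachable from Plant: {Plant}.
Min-cut edges: Plant→P (4), Plant→Q (12); capacity 4 + 12 = 16.
Cut capacity 18 exceeds the max flow 16, so it is not minimum.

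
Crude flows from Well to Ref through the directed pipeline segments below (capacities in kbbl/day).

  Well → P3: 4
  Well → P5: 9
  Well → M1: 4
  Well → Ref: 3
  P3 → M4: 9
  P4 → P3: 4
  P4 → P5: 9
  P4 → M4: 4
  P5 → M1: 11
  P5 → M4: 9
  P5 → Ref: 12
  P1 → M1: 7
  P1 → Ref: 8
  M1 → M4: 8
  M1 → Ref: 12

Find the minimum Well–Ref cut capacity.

Augment Well→Ref: bottleneck 3, flow now 3.
Augment Well→P5→Ref: bottleneck 9, flow now 12.
Augment Well→M1→Ref: bottleneck 4, flow now 16.
No augmenting path remains; maximum flow = 16.
By max-flow min-cut, the minimum cut capacity equals the max flow.
In the residual graph, reachable from Well: {Well, P3, M4}.
Min-cut edges: Well→P5 (9), Well→M1 (4), Well→Ref (3); capacity 9 + 4 + 3 = 16.

16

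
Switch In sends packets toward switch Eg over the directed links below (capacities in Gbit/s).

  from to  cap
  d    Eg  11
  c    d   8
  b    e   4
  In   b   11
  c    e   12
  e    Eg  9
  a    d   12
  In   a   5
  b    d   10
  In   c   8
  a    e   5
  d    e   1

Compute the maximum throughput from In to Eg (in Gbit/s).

Augment In→a→d→Eg: bottleneck 5, flow now 5.
Augment In→b→d→Eg: bottleneck 6, flow now 11.
Augment In→b→e→Eg: bottleneck 4, flow now 15.
Augment In→c→e→Eg: bottleneck 5, flow now 20.
No augmenting path remains; maximum flow = 20.
In the residual graph, reachable from In: {In, a, b, c, d, e}.
Min-cut edges: d→Eg (11), e→Eg (9); capacity 11 + 9 = 20.
This cut is saturated, so no flow can exceed 20.

20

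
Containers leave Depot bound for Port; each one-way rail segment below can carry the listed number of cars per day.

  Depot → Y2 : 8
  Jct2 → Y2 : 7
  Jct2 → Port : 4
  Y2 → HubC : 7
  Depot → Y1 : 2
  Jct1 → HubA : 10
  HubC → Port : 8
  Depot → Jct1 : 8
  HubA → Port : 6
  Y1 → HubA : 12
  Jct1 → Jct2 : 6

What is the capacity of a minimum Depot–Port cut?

Augment Depot→Y2→HubC→Port: bottleneck 7, flow now 7.
Augment Depot→Y1→HubA→Port: bottleneck 2, flow now 9.
Augment Depot→Jct1→HubA→Port: bottleneck 4, flow now 13.
Augment Depot→Jct1→Jct2→Port: bottleneck 4, flow now 17.
No augmenting path remains; maximum flow = 17.
By max-flow min-cut, the minimum cut capacity equals the max flow.
In the residual graph, reachable from Depot: {Depot, Y2}.
Min-cut edges: Depot→Y1 (2), Depot→Jct1 (8), Y2→HubC (7); capacity 2 + 8 + 7 = 17.

17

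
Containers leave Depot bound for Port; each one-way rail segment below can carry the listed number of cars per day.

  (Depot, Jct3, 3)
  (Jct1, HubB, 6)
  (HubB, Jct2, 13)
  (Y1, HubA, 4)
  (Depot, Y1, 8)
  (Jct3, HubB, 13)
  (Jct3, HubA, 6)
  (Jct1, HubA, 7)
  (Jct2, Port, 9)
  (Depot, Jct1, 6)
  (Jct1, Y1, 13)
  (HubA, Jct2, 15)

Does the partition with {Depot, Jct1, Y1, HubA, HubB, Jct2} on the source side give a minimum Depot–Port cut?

No — its capacity is 12, but the minimum cut has capacity 9.

Given cut capacity: 3 + 9 = 12.
Augment Depot→Jct1→HubA→Jct2→Port: bottleneck 6, flow now 6.
Augment Depot→Jct3→HubA→Jct2→Port: bottleneck 3, flow now 9.
No augmenting path remains; maximum flow = 9.
In the residual graph, reachable from Depot: {Depot, Jct1, Jct3, Y1, HubA, HubB, Jct2}.
Min-cut edges: Jct2→Port (9); capacity 9 = 9.
Cut capacity 12 exceeds the max flow 9, so it is not minimum.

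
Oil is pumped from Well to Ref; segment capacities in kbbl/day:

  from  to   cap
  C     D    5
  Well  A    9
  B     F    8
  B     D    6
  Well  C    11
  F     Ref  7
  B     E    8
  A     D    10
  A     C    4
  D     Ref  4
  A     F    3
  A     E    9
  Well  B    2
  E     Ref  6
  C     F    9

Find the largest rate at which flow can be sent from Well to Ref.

17

Augment Well→A→D→Ref: bottleneck 4, flow now 4.
Augment Well→A→E→Ref: bottleneck 5, flow now 9.
Augment Well→B→E→Ref: bottleneck 1, flow now 10.
Augment Well→B→F→Ref: bottleneck 1, flow now 11.
Augment Well→C→F→Ref: bottleneck 6, flow now 17.
No augmenting path remains; maximum flow = 17.
In the residual graph, reachable from Well: {Well, A, B, C, D, E, F}.
Min-cut edges: D→Ref (4), E→Ref (6), F→Ref (7); capacity 4 + 6 + 7 = 17.
This cut is saturated, so no flow can exceed 17.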